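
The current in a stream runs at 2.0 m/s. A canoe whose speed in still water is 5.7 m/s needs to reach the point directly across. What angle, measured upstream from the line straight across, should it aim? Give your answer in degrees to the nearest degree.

21°

To cancel the current, the upstream component of the canoe's velocity must equal the flow: 5.7 sin θ = 2.0.
sin θ = 2.0 / 5.7 = 0.3509.
θ = arcsin(0.3509) = 20.541°.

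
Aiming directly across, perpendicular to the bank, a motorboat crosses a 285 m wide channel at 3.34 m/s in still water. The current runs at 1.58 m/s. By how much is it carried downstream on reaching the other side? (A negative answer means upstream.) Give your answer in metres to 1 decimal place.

Perpendicular speed = 3.340 m/s; crossing time = 285 / 3.340 = 85.329 s.
Net downstream speed = 1.580 m/s.
Drift = 1.580 × 85.329 = 134.820 m (downstream).

134.8 m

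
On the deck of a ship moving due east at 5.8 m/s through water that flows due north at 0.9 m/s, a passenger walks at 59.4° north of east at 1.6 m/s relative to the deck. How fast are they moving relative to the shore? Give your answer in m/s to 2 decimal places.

7.00 m/s

In east/north components (m/s): passenger relative to ship = (0.814, 1.377); ship relative to water = (5.800, 0.000); water relative to ground = (0.000, 0.900).
Sum = (6.614, 2.277) m/s.
Speed = |(6.614, 2.277)| = 6.995 m/s.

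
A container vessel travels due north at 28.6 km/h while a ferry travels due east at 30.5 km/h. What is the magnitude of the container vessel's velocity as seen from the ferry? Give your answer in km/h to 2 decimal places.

Taking east as x and north as y: container vessel velocity = (0.000, 28.600) km/h; ferry velocity = (30.500, 0.000) km/h.
Velocity of container vessel relative to ferry = (0.000, 28.600) − (30.500, 0.000) = (-30.500, 28.600) km/h.
Magnitude = |(-30.500, 28.600)| = 41.812 km/h.

41.81 km/h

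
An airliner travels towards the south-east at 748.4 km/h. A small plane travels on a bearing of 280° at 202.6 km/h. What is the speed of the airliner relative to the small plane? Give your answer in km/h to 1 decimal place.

921.7 km/h

Taking east as x and north as y: airliner velocity = (529.199, -529.199) km/h; small plane velocity = (-199.522, 35.181) km/h.
Velocity of airliner relative to small plane = (529.199, -529.199) − (-199.522, 35.181) = (728.721, -564.380) km/h.
Magnitude = |(728.721, -564.380)| = 921.715 km/h.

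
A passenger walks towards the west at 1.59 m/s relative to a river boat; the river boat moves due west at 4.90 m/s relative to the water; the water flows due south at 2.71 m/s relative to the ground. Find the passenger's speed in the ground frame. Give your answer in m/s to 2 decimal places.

In east/north components (m/s): passenger relative to river boat = (-1.590, 0.000); river boat relative to water = (-4.900, 0.000); water relative to ground = (0.000, -2.710).
Sum = (-6.490, -2.710) m/s.
Speed = |(-6.490, -2.710)| = 7.033 m/s.

7.03 m/s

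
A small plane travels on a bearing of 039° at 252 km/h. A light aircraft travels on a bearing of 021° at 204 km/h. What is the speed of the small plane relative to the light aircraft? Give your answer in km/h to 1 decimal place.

Taking east as x and north as y: small plane velocity = (158.589, 195.841) km/h; light aircraft velocity = (73.107, 190.450) km/h.
Velocity of small plane relative to light aircraft = (158.589, 195.841) − (73.107, 190.450) = (85.482, 5.390) km/h.
Magnitude = |(85.482, 5.390)| = 85.651 km/h.

85.7 km/h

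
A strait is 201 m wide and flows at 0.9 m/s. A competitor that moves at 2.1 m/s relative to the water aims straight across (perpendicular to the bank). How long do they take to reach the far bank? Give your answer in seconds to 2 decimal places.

The component of the competitor's velocity perpendicular to the bank is 2.1 m/s.
The flow acts along the bank and has no component across it.
Time = 201 / 2.100 = 95.714 s.

95.71 s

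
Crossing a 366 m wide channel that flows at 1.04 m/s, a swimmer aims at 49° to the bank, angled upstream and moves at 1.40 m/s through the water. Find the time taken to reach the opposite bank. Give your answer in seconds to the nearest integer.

346 s

The component of the swimmer's velocity perpendicular to the bank is 1.40 × sin 49° = 1.057 m/s.
The flow acts along the bank and has no component across it.
Time = 366 / 1.057 = 346.396 s.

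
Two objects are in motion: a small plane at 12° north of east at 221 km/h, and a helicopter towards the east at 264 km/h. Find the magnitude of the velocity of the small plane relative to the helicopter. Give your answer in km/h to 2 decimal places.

Taking east as x and north as y: small plane velocity = (216.171, 45.948) km/h; helicopter velocity = (264.000, 0.000) km/h.
Velocity of small plane relative to helicopter = (216.171, 45.948) − (264.000, 0.000) = (-47.829, 45.948) km/h.
Magnitude = |(-47.829, 45.948)| = 66.324 km/h.

66.32 km/h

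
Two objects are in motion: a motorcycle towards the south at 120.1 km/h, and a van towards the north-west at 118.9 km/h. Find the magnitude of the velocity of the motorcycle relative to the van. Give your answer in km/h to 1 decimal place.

220.8 km/h

Taking east as x and north as y: motorcycle velocity = (0.000, -120.100) km/h; van velocity = (-84.075, 84.075) km/h.
Velocity of motorcycle relative to van = (0.000, -120.100) − (-84.075, 84.075) = (84.075, -204.175) km/h.
Magnitude = |(84.075, -204.175)| = 220.808 km/h.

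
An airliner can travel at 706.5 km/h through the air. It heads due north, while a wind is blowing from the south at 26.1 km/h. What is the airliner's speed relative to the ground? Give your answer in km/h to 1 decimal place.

Taking east as x and north as y: velocity relative to the air = (0.000, 706.500) km/h; the air relative to ground = (0.000, 26.100) km/h.
Velocity relative to ground = (0.000, 706.500) + (0.000, 26.100) = (0.000, 732.600) km/h.
Speed = |(0.000, 732.600)| = 732.600 km/h.

732.6 km/h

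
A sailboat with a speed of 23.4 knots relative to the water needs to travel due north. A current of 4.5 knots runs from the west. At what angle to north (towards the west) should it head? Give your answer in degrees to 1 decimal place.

The current pushes perpendicular to the desired track; the heading must have a component into the current equal to 4.5 knots: 23.4 sin θ = 4.5.
sin θ = 0.1923, so θ = 11.087°.

11.1°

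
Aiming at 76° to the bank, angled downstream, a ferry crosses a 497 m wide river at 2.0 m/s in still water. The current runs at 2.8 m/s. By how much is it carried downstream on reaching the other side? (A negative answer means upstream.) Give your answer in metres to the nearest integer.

841 m

Perpendicular speed = 1.941 m/s; crossing time = 497 / 1.941 = 256.107 s.
Net downstream speed = 3.284 m/s.
Drift = 3.284 × 256.107 = 841.017 m (downstream).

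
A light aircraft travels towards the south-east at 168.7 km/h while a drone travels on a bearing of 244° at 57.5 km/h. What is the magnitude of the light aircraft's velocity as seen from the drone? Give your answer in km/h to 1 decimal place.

Taking east as x and north as y: light aircraft velocity = (119.289, -119.289) km/h; drone velocity = (-51.681, -25.206) km/h.
Velocity of light aircraft relative to drone = (119.289, -119.289) − (-51.681, -25.206) = (170.970, -94.083) km/h.
Magnitude = |(170.970, -94.083)| = 195.146 km/h.

195.1 km/h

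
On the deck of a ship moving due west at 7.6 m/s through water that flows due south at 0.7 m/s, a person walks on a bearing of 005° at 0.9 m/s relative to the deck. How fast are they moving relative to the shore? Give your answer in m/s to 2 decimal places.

7.52 m/s

In east/north components (m/s): person relative to ship = (0.078, 0.897); ship relative to water = (-7.600, 0.000); water relative to ground = (0.000, -0.700).
Sum = (-7.522, 0.197) m/s.
Speed = |(-7.522, 0.197)| = 7.524 m/s.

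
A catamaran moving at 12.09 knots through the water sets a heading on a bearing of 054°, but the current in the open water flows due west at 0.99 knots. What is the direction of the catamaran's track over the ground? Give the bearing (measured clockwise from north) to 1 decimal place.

051.0°

Taking east as x and north as y: velocity relative to the water = (9.781, 7.106) knots; the water relative to ground = (-0.990, 0.000) knots.
Velocity relative to ground = (9.781, 7.106) + (-0.990, 0.000) = (8.791, 7.106) knots.
Bearing = atan2(8.79, 7.11) = 51.05° clockwise from north.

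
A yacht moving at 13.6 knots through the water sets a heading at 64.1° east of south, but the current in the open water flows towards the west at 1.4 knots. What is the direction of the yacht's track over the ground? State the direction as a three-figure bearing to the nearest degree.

Taking east as x and north as y: velocity relative to the water = (12.234, -5.941) knots; the water relative to ground = (-1.400, 0.000) knots.
Velocity relative to ground = (12.234, -5.941) + (-1.400, 0.000) = (10.834, -5.941) knots.
Bearing = atan2(10.83, -5.94) = 118.74° clockwise from north.

119°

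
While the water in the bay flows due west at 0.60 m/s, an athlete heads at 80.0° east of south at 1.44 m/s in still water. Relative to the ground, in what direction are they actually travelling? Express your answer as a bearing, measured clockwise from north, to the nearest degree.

107°

Taking east as x and north as y: velocity relative to the water = (1.418, -0.250) m/s; the water relative to ground = (-0.600, 0.000) m/s.
Velocity relative to ground = (1.418, -0.250) + (-0.600, 0.000) = (0.818, -0.250) m/s.
Bearing = atan2(0.82, -0.25) = 107.00° clockwise from north.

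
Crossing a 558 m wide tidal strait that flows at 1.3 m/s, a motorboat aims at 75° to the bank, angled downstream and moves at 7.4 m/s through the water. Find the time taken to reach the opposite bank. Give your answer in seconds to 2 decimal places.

78.07 s

The component of the motorboat's velocity perpendicular to the bank is 7.4 × sin 75° = 7.148 m/s.
The flow acts along the bank and has no component across it.
Time = 558 / 7.148 = 78.065 s.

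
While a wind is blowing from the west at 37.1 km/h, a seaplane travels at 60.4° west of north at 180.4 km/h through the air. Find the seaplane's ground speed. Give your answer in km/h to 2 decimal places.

149.27 km/h

Taking east as x and north as y: velocity relative to the air = (-156.857, 89.107) km/h; the air relative to ground = (37.100, 0.000) km/h.
Velocity relative to ground = (-156.857, 89.107) + (37.100, 0.000) = (-119.757, 89.107) km/h.
Speed = |(-119.757, 89.107)| = 149.271 km/h.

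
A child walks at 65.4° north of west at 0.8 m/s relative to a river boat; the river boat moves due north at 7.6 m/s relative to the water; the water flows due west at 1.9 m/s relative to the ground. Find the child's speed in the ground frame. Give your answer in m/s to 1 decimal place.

In east/north components (m/s): child relative to river boat = (-0.333, 0.727); river boat relative to water = (0.000, 7.600); water relative to ground = (-1.900, 0.000).
Sum = (-2.233, 8.327) m/s.
Speed = |(-2.233, 8.327)| = 8.622 m/s.

8.6 m/s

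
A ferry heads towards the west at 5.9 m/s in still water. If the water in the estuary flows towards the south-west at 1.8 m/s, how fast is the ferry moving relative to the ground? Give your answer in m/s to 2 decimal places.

7.28 m/s

Taking east as x and north as y: velocity relative to the water = (-5.900, 0.000) m/s; the water relative to ground = (-1.273, -1.273) m/s.
Velocity relative to ground = (-5.900, 0.000) + (-1.273, -1.273) = (-7.173, -1.273) m/s.
Speed = |(-7.173, -1.273)| = 7.285 m/s.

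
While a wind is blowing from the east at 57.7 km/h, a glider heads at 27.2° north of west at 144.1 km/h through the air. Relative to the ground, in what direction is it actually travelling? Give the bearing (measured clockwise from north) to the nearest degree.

Taking east as x and north as y: velocity relative to the air = (-128.165, 65.868) km/h; the air relative to ground = (-57.700, 0.000) km/h.
Velocity relative to ground = (-128.165, 65.868) + (-57.700, 0.000) = (-185.865, 65.868) km/h.
Bearing = atan2(-185.86, 65.87) = 289.51° clockwise from north.

290°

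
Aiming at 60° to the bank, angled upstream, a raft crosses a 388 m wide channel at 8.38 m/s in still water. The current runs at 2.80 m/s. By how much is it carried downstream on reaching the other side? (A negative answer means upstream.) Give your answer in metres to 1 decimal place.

-74.3 m

Perpendicular speed = 7.257 m/s; crossing time = 388 / 7.257 = 53.463 s.
Net downstream speed = -1.390 m/s.
Drift = -1.390 × 53.463 = -74.314 m (upstream).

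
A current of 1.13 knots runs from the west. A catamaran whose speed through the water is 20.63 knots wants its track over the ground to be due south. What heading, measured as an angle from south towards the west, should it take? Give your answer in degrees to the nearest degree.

The current pushes perpendicular to the desired track; the heading must have a component into the current equal to 1.13 knots: 20.63 sin θ = 1.13.
sin θ = 0.0548, so θ = 3.140°.

3°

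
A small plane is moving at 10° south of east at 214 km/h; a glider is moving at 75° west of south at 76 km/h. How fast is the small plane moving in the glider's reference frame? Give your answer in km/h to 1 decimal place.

284.7 km/h

Taking east as x and north as y: small plane velocity = (210.749, -37.161) km/h; glider velocity = (-73.410, -19.670) km/h.
Velocity of small plane relative to glider = (210.749, -37.161) − (-73.410, -19.670) = (284.159, -17.490) km/h.
Magnitude = |(284.159, -17.490)| = 284.697 km/h.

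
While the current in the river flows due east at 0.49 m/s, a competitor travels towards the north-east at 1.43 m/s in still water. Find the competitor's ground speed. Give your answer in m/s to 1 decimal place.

1.8 m/s

Taking east as x and north as y: velocity relative to the water = (1.011, 1.011) m/s; the water relative to ground = (0.490, 0.000) m/s.
Velocity relative to ground = (1.011, 1.011) + (0.490, 0.000) = (1.501, 1.011) m/s.
Speed = |(1.501, 1.011)| = 1.810 m/s.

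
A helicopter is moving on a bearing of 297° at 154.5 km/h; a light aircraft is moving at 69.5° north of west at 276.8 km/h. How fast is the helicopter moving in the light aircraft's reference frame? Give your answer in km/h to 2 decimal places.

193.46 km/h

Taking east as x and north as y: helicopter velocity = (-137.661, 70.142) km/h; light aircraft velocity = (-96.937, 259.271) km/h.
Velocity of helicopter relative to light aircraft = (-137.661, 70.142) − (-96.937, 259.271) = (-40.723, -189.129) km/h.
Magnitude = |(-40.723, -189.129)| = 193.464 km/h.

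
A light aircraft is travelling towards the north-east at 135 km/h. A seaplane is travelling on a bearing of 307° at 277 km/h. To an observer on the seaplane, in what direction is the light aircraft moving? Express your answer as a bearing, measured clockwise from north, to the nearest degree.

Taking east as x and north as y: light aircraft velocity = (95.459, 95.459) km/h; seaplane velocity = (-221.222, 166.703) km/h.
Velocity of light aircraft relative to seaplane = (95.459, 95.459) − (-221.222, 166.703) = (316.681, -71.243) km/h.
Bearing = atan2(316.68, -71.24) = 102.68° clockwise from north.

103°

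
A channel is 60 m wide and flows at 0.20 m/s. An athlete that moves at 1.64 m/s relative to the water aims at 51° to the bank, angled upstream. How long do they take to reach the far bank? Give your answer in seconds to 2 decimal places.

47.08 s

The component of the athlete's velocity perpendicular to the bank is 1.64 × sin 51° = 1.275 m/s.
The current is parallel to the bank, so it does not affect the crossing time.
Time = 60 / 1.275 = 47.077 s.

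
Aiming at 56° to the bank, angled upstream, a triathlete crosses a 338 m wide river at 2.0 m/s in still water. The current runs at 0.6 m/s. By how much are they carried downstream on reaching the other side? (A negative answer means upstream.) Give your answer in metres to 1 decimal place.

Perpendicular speed = 1.658 m/s; crossing time = 338 / 1.658 = 203.851 s.
Net downstream speed = -0.518 m/s.
Drift = -0.518 × 203.851 = -105.673 m (upstream).

-105.7 m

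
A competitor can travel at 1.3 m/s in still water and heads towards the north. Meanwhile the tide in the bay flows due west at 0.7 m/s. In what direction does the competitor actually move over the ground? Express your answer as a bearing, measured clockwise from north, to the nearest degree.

Taking east as x and north as y: velocity relative to the water = (0.000, 1.300) m/s; the water relative to ground = (-0.700, 0.000) m/s.
Velocity relative to ground = (0.000, 1.300) + (-0.700, 0.000) = (-0.700, 1.300) m/s.
Bearing = atan2(-0.70, 1.30) = 331.70° clockwise from north.

332°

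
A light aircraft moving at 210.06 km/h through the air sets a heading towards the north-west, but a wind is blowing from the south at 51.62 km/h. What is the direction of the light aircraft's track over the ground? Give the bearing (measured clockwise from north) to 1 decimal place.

Taking east as x and north as y: velocity relative to the air = (-148.535, 148.535) km/h; the air relative to ground = (0.000, 51.620) km/h.
Velocity relative to ground = (-148.535, 148.535) + (0.000, 51.620) = (-148.535, 200.155) km/h.
Bearing = atan2(-148.53, 200.15) = 323.42° clockwise from north.

323.4°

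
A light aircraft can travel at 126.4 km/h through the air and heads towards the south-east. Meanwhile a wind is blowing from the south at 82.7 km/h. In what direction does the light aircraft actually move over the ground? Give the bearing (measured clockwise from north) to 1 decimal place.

094.3°

Taking east as x and north as y: velocity relative to the air = (89.378, -89.378) km/h; the air relative to ground = (0.000, 82.700) km/h.
Velocity relative to ground = (89.378, -89.378) + (0.000, 82.700) = (89.378, -6.678) km/h.
Bearing = atan2(89.38, -6.68) = 94.27° clockwise from north.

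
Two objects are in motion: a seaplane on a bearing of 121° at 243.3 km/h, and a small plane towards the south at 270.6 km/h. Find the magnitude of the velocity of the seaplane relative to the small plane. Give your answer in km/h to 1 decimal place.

254.2 km/h

Taking east as x and north as y: seaplane velocity = (208.549, -125.309) km/h; small plane velocity = (0.000, -270.600) km/h.
Velocity of seaplane relative to small plane = (208.549, -125.309) − (0.000, -270.600) = (208.549, 145.291) km/h.
Magnitude = |(208.549, 145.291)| = 254.170 km/h.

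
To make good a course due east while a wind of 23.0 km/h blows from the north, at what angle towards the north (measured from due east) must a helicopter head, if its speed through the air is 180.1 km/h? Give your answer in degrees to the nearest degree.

The wind pushes perpendicular to the desired track; the heading must have a component into the wind equal to 23.0 km/h: 180.1 sin θ = 23.0.
sin θ = 0.1277, so θ = 7.337°.

7°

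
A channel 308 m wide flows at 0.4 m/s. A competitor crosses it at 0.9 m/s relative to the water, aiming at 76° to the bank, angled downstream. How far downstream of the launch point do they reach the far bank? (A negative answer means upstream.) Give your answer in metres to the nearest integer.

Perpendicular speed = 0.873 m/s; crossing time = 308 / 0.873 = 352.699 s.
Net downstream speed = 0.618 m/s.
Drift = 0.618 × 352.699 = 217.873 m (downstream).

218 m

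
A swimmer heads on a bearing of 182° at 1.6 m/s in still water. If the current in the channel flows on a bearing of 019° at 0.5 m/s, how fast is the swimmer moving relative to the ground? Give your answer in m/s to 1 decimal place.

1.1 m/s

Taking east as x and north as y: velocity relative to the water = (-0.056, -1.599) m/s; the water relative to ground = (0.163, 0.473) m/s.
Velocity relative to ground = (-0.056, -1.599) + (0.163, 0.473) = (0.107, -1.126) m/s.
Speed = |(0.107, -1.126)| = 1.131 m/s.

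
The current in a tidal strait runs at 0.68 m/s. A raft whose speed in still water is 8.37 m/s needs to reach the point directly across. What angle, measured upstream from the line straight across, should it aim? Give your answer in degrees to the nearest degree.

5°

To cancel the current, the upstream component of the raft's velocity must equal the flow: 8.37 sin θ = 0.68.
sin θ = 0.68 / 8.37 = 0.0812.
θ = arcsin(0.0812) = 4.660°.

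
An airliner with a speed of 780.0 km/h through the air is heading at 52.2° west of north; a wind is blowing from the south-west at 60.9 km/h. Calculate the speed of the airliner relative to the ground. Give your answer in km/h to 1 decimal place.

Taking east as x and north as y: velocity relative to the air = (-616.321, 478.068) km/h; the air relative to ground = (43.063, 43.063) km/h.
Velocity relative to ground = (-616.321, 478.068) + (43.063, 43.063) = (-573.258, 521.130) km/h.
Speed = |(-573.258, 521.130)| = 774.727 km/h.

774.7 km/h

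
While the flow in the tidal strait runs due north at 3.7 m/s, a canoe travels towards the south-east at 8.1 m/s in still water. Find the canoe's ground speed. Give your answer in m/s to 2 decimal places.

6.08 m/s

Taking east as x and north as y: velocity relative to the water = (5.728, -5.728) m/s; the water relative to ground = (0.000, 3.700) m/s.
Velocity relative to ground = (5.728, -5.728) + (0.000, 3.700) = (5.728, -2.028) m/s.
Speed = |(5.728, -2.028)| = 6.076 m/s.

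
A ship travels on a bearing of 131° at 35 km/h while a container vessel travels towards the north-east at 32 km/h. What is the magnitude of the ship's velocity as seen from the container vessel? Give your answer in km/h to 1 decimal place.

45.7 km/h

Taking east as x and north as y: ship velocity = (26.415, -22.962) km/h; container vessel velocity = (22.627, 22.627) km/h.
Velocity of ship relative to container vessel = (26.415, -22.962) − (22.627, 22.627) = (3.787, -45.589) km/h.
Magnitude = |(3.787, -45.589)| = 45.747 km/h.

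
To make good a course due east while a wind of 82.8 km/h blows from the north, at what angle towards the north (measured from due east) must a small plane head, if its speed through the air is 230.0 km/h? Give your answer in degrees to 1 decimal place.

21.1°

The wind pushes perpendicular to the desired track; the heading must have a component into the wind equal to 82.8 km/h: 230.0 sin θ = 82.8.
sin θ = 0.3600, so θ = 21.100°.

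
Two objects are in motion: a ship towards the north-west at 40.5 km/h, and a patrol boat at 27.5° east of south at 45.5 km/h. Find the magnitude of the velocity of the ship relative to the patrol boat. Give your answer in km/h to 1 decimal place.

85.0 km/h

Taking east as x and north as y: ship velocity = (-28.638, 28.638) km/h; patrol boat velocity = (21.010, -40.359) km/h.
Velocity of ship relative to patrol boat = (-28.638, 28.638) − (21.010, -40.359) = (-49.647, 68.997) km/h.
Magnitude = |(-49.647, 68.997)| = 85.002 km/h.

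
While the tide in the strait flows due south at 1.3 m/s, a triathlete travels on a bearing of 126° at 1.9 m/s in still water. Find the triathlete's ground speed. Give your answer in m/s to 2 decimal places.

2.86 m/s

Taking east as x and north as y: velocity relative to the water = (1.537, -1.117) m/s; the water relative to ground = (0.000, -1.300) m/s.
Velocity relative to ground = (1.537, -1.117) + (0.000, -1.300) = (1.537, -2.417) m/s.
Speed = |(1.537, -2.417)| = 2.864 m/s.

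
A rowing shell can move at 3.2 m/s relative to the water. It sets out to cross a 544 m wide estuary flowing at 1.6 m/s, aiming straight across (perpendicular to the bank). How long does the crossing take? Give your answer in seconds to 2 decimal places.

The component of the rowing shell's velocity perpendicular to the bank is 3.2 m/s.
Only the cross-stream component determines the crossing time; the current contributes nothing perpendicular to the bank.
Time = 544 / 3.200 = 170.000 s.

170.00 s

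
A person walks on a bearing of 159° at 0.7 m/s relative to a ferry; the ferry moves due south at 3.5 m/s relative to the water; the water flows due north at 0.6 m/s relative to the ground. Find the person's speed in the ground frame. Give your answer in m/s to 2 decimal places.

In east/north components (m/s): person relative to ferry = (0.251, -0.654); ferry relative to water = (0.000, -3.500); water relative to ground = (0.000, 0.600).
Sum = (0.251, -3.554) m/s.
Speed = |(0.251, -3.554)| = 3.562 m/s.

3.56 m/s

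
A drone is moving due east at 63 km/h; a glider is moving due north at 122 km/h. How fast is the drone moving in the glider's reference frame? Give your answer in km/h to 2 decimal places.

Taking east as x and north as y: drone velocity = (63.000, 0.000) km/h; glider velocity = (0.000, 122.000) km/h.
Velocity of drone relative to glider = (63.000, 0.000) − (0.000, 122.000) = (63.000, -122.000) km/h.
Magnitude = |(63.000, -122.000)| = 137.306 km/h.

137.31 km/h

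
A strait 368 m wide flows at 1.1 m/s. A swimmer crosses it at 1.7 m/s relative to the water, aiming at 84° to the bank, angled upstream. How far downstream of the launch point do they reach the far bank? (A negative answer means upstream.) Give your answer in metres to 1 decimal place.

Perpendicular speed = 1.691 m/s; crossing time = 368 / 1.691 = 217.663 s.
Net downstream speed = 0.922 m/s.
Drift = 0.922 × 217.663 = 200.751 m (downstream).

200.8 m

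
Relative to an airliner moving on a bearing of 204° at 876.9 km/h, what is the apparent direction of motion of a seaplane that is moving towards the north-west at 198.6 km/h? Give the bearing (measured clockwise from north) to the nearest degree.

013°

Taking east as x and north as y: seaplane velocity = (-140.431, 140.431) km/h; airliner velocity = (-356.667, -801.088) km/h.
Velocity of seaplane relative to airliner = (-140.431, 140.431) − (-356.667, -801.088) = (216.236, 941.519) km/h.
Bearing = atan2(216.24, 941.52) = 12.93° clockwise from north.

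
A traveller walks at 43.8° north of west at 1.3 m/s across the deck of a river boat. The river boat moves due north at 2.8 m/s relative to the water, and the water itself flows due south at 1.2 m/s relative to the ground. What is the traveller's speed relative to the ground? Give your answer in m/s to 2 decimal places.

2.67 m/s

In east/north components (m/s): traveller relative to river boat = (-0.938, 0.900); river boat relative to water = (0.000, 2.800); water relative to ground = (0.000, -1.200).
Sum = (-0.938, 2.500) m/s.
Speed = |(-0.938, 2.500)| = 2.670 m/s.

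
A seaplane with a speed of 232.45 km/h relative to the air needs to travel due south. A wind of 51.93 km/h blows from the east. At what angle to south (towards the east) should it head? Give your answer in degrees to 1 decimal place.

The wind pushes perpendicular to the desired track; the heading must have a component into the wind equal to 51.93 km/h: 232.45 sin θ = 51.93.
sin θ = 0.2234, so θ = 12.909°.

12.9°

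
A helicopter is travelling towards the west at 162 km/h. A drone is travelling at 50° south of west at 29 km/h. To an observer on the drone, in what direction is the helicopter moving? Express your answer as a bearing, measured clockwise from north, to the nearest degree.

279°

Taking east as x and north as y: helicopter velocity = (-162.000, 0.000) km/h; drone velocity = (-18.641, -22.215) km/h.
Velocity of helicopter relative to drone = (-162.000, 0.000) − (-18.641, -22.215) = (-143.359, 22.215) km/h.
Bearing = atan2(-143.36, 22.22) = 278.81° clockwise from north.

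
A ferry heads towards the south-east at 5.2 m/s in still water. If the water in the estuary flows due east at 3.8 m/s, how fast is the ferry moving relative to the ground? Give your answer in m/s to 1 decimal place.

8.3 m/s

Taking east as x and north as y: velocity relative to the water = (3.677, -3.677) m/s; the water relative to ground = (3.800, 0.000) m/s.
Velocity relative to ground = (3.677, -3.677) + (3.800, 0.000) = (7.477, -3.677) m/s.
Speed = |(7.477, -3.677)| = 8.332 m/s.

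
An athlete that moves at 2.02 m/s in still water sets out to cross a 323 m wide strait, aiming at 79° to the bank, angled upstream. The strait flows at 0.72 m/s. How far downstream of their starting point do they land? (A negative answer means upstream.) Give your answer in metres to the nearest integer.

54 m

Perpendicular speed = 1.983 m/s; crossing time = 323 / 1.983 = 162.894 s.
Net downstream speed = 0.335 m/s.
Drift = 0.335 × 162.894 = 54.499 m (downstream).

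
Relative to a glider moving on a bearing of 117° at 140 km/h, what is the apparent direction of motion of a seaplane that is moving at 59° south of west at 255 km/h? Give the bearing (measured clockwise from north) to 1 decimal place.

Taking east as x and north as y: seaplane velocity = (-131.335, -218.578) km/h; glider velocity = (124.741, -63.559) km/h.
Velocity of seaplane relative to glider = (-131.335, -218.578) − (124.741, -63.559) = (-256.076, -155.019) km/h.
Bearing = atan2(-256.08, -155.02) = 238.81° clockwise from north.

238.8°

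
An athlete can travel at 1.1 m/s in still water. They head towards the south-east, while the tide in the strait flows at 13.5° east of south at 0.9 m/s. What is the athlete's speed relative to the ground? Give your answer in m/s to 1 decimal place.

Taking east as x and north as y: velocity relative to the water = (0.778, -0.778) m/s; the water relative to ground = (0.210, -0.875) m/s.
Velocity relative to ground = (0.778, -0.778) + (0.210, -0.875) = (0.988, -1.653) m/s.
Speed = |(0.988, -1.653)| = 1.926 m/s.

1.9 m/s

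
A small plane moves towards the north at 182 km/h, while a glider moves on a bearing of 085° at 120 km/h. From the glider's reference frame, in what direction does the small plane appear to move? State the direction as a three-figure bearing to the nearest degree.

325°

Taking east as x and north as y: small plane velocity = (0.000, 182.000) km/h; glider velocity = (119.543, 10.459) km/h.
Velocity of small plane relative to glider = (0.000, 182.000) − (119.543, 10.459) = (-119.543, 171.541) km/h.
Bearing = atan2(-119.54, 171.54) = 325.13° clockwise from north.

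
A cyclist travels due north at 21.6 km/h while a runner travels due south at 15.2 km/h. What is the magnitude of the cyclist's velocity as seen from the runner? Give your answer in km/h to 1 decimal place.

Taking east as x and north as y: cyclist velocity = (0.000, 21.600) km/h; runner velocity = (0.000, -15.200) km/h.
Velocity of cyclist relative to runner = (0.000, 21.600) − (0.000, -15.200) = (0.000, 36.800) km/h.
Magnitude = |(0.000, 36.800)| = 36.800 km/h.

36.8 km/h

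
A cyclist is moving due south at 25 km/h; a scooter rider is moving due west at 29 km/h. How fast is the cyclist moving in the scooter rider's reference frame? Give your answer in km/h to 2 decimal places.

Taking east as x and north as y: cyclist velocity = (0.000, -25.000) km/h; scooter rider velocity = (-29.000, 0.000) km/h.
Velocity of cyclist relative to scooter rider = (0.000, -25.000) − (-29.000, 0.000) = (29.000, -25.000) km/h.
Magnitude = |(29.000, -25.000)| = 38.288 km/h.

38.29 km/h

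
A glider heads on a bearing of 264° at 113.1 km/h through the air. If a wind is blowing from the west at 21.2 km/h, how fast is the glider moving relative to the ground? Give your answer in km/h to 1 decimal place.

92.0 km/h

Taking east as x and north as y: velocity relative to the air = (-112.480, -11.822) km/h; the air relative to ground = (21.200, 0.000) km/h.
Velocity relative to ground = (-112.480, -11.822) + (21.200, 0.000) = (-91.280, -11.822) km/h.
Speed = |(-91.280, -11.822)| = 92.043 km/h.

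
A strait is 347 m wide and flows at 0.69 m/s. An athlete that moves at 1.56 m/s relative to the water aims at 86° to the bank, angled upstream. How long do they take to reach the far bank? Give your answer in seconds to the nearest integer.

The component of the athlete's velocity perpendicular to the bank is 1.56 × sin 86° = 1.556 m/s.
The current is parallel to the bank, so it does not affect the crossing time.
Time = 347 / 1.556 = 222.979 s.

223 s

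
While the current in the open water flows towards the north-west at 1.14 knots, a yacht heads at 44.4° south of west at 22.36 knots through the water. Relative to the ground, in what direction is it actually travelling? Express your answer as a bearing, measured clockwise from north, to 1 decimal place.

228.5°

Taking east as x and north as y: velocity relative to the water = (-15.976, -15.644) knots; the water relative to ground = (-0.806, 0.806) knots.
Velocity relative to ground = (-15.976, -15.644) + (-0.806, 0.806) = (-16.782, -14.838) knots.
Bearing = atan2(-16.78, -14.84) = 228.52° clockwise from north.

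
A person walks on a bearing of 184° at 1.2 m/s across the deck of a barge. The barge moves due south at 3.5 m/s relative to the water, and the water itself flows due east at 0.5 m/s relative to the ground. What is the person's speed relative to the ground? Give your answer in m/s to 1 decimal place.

4.7 m/s

In east/north components (m/s): person relative to barge = (-0.084, -1.197); barge relative to water = (0.000, -3.500); water relative to ground = (0.500, 0.000).
Sum = (0.416, -4.697) m/s.
Speed = |(0.416, -4.697)| = 4.715 m/s.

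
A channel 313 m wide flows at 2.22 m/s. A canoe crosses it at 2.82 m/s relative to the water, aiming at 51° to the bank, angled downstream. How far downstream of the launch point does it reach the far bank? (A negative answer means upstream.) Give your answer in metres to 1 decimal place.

Perpendicular speed = 2.192 m/s; crossing time = 313 / 2.192 = 142.821 s.
Net downstream speed = 3.995 m/s.
Drift = 3.995 × 142.821 = 570.525 m (downstream).

570.5 m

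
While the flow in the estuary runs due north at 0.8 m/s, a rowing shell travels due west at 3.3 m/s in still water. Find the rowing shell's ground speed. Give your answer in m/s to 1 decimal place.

Taking east as x and north as y: velocity relative to the water = (-3.300, 0.000) m/s; the water relative to ground = (0.000, 0.800) m/s.
Velocity relative to ground = (-3.300, 0.000) + (0.000, 0.800) = (-3.300, 0.800) m/s.
Speed = |(-3.300, 0.800)| = 3.396 m/s.

3.4 m/s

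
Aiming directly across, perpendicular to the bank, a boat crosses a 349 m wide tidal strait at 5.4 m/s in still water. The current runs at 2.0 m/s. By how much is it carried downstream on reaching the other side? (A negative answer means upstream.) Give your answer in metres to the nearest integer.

129 m

Perpendicular speed = 5.400 m/s; crossing time = 349 / 5.400 = 64.630 s.
Net downstream speed = 2.000 m/s.
Drift = 2.000 × 64.630 = 129.259 m (downstream).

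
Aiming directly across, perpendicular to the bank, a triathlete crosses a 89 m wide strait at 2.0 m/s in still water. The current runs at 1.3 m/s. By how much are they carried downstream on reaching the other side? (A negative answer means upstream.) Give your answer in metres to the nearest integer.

58 m

Perpendicular speed = 2.000 m/s; crossing time = 89 / 2.000 = 44.500 s.
Net downstream speed = 1.300 m/s.
Drift = 1.300 × 44.500 = 57.850 m (downstream).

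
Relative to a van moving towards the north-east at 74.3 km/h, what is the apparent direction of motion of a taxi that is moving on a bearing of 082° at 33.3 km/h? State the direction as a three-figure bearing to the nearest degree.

202°

Taking east as x and north as y: taxi velocity = (32.976, 4.634) km/h; van velocity = (52.538, 52.538) km/h.
Velocity of taxi relative to van = (32.976, 4.634) − (52.538, 52.538) = (-19.562, -47.904) km/h.
Bearing = atan2(-19.56, -47.90) = 202.21° clockwise from north.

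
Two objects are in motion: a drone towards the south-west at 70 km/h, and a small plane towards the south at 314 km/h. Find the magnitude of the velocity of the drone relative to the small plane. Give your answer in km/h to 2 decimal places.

Taking east as x and north as y: drone velocity = (-49.497, -49.497) km/h; small plane velocity = (0.000, -314.000) km/h.
Velocity of drone relative to small plane = (-49.497, -49.497) − (0.000, -314.000) = (-49.497, 264.503) km/h.
Magnitude = |(-49.497, 264.503)| = 269.094 km/h.

269.09 km/h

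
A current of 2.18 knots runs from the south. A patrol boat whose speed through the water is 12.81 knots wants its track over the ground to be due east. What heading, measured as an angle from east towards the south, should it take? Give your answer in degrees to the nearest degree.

10°

The current pushes perpendicular to the desired track; the heading must have a component into the current equal to 2.18 knots: 12.81 sin θ = 2.18.
sin θ = 0.1702, so θ = 9.798°.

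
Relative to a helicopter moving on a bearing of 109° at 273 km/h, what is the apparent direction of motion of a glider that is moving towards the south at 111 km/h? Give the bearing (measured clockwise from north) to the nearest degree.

Taking east as x and north as y: glider velocity = (0.000, -111.000) km/h; helicopter velocity = (258.127, -88.880) km/h.
Velocity of glider relative to helicopter = (0.000, -111.000) − (258.127, -88.880) = (-258.127, -22.120) km/h.
Bearing = atan2(-258.13, -22.12) = 265.10° clockwise from north.

265°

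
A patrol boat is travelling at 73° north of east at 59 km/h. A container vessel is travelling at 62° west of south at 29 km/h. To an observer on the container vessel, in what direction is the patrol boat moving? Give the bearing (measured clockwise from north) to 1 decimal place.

Taking east as x and north as y: patrol boat velocity = (17.250, 56.422) km/h; container vessel velocity = (-25.605, -13.615) km/h.
Velocity of patrol boat relative to container vessel = (17.250, 56.422) − (-25.605, -13.615) = (42.855, 70.037) km/h.
Bearing = atan2(42.86, 70.04) = 31.46° clockwise from north.

031.5°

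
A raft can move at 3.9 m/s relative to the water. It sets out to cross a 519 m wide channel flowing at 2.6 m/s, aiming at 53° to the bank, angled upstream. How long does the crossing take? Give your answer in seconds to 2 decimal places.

The component of the raft's velocity perpendicular to the bank is 3.9 × sin 53° = 3.115 m/s.
Only the cross-stream component determines the crossing time; the current contributes nothing perpendicular to the bank.
Time = 519 / 3.115 = 166.630 s.

166.63 s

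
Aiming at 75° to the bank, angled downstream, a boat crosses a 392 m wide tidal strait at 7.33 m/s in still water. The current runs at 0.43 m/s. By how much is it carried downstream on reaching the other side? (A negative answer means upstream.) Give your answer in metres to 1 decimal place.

128.8 m

Perpendicular speed = 7.080 m/s; crossing time = 392 / 7.080 = 55.365 s.
Net downstream speed = 2.327 m/s.
Drift = 2.327 × 55.365 = 128.843 m (downstream).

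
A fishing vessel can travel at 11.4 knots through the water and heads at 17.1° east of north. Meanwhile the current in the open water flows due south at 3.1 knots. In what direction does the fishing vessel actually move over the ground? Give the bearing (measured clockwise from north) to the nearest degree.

023°

Taking east as x and north as y: velocity relative to the water = (3.352, 10.896) knots; the water relative to ground = (0.000, -3.100) knots.
Velocity relative to ground = (3.352, 10.896) + (0.000, -3.100) = (3.352, 7.796) knots.
Bearing = atan2(3.35, 7.80) = 23.27° clockwise from north.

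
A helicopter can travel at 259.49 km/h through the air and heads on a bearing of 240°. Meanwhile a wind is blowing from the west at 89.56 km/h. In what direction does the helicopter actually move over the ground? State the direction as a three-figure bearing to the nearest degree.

226°

Taking east as x and north as y: velocity relative to the air = (-224.725, -129.745) km/h; the air relative to ground = (89.560, 0.000) km/h.
Velocity relative to ground = (-224.725, -129.745) + (89.560, 0.000) = (-135.165, -129.745) km/h.
Bearing = atan2(-135.16, -129.75) = 226.17° clockwise from north.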